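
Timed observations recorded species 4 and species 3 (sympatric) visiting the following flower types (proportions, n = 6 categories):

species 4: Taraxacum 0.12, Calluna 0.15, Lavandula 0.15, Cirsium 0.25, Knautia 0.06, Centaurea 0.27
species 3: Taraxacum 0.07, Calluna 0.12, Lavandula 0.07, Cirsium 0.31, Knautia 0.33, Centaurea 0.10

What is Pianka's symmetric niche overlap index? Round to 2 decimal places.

0.74

Σ p₁ᵢp₂ᵢ = 0.0084 + 0.0180 + 0.0105 + 0.0775 + 0.0198 + 0.0270 = 0.1612
Σp_1ᵢ² = 0.12² + 0.15² + 0.15² + 0.25² + 0.06² + 0.27² = 0.0144 + 0.0225 + 0.0225 + 0.0625 + 0.0036 + 0.0729 = 0.1984
Σp_2ᵢ² = 0.07² + 0.12² + 0.07² + 0.31² + 0.33² + 0.10² = 0.0049 + 0.0144 + 0.0049 + 0.0961 + 0.1089 + 0.0100 = 0.2392
O = 0.1612 / √(0.1984 × 0.2392) = 0.1612 / 0.21785 = 0.7400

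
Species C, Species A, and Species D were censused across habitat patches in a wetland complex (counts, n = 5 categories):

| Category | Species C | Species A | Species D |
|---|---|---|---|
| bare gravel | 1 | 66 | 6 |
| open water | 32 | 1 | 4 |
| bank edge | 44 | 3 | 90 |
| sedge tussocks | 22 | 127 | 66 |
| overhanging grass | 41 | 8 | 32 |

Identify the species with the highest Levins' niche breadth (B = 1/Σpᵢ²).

Species C

Proportions for Species C (n=140): 1/140=0.0071, 32/140=0.2286, 44/140=0.3143, 22/140=0.1571, 41/140=0.2929
Proportions for Species A (n=205): 66/205=0.3220, 1/205=0.0049, 3/205=0.0146, 127/205=0.6195, 8/205=0.0390
Proportions for Species D (n=198): 6/198=0.0303, 4/198=0.0202, 90/198=0.4545, 66/198=0.3333, 32/198=0.1616
Σp_Cᵢ² = 0.0071² + 0.2286² + 0.3143² + 0.1571² + 0.2929² = 0.000050 + 0.052258 + 0.098784 + 0.024680 + 0.085790 = 0.261562
B_C = 1 / 0.261562 = 3.8232
Σp_Aᵢ² = 0.3220² + 0.0049² + 0.0146² + 0.6195² + 0.0390² = 0.103684 + 0.000024 + 0.000213 + 0.383780 + 0.001521 = 0.489222
B_A = 1 / 0.489222 = 2.0441
Σp_Dᵢ² = 0.0303² + 0.0202² + 0.4545² + 0.3333² + 0.1616² = 0.000918 + 0.000408 + 0.206570 + 0.111089 + 0.026115 = 0.345100
B_D = 1 / 0.345100 = 2.8977
Highest B → broadest niche (most generalist): Species C (B = 3.82).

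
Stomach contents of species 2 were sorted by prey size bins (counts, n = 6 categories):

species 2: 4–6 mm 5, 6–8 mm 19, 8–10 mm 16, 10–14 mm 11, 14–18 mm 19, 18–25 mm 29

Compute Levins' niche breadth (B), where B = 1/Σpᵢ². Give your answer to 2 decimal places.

Proportions for species 2 (n=99): 5/99=0.0505, 19/99=0.1919, 16/99=0.1616, 11/99=0.1111, 19/99=0.1919, 29/99=0.2929
Σpᵢ² = 0.0505² + 0.1919² + 0.1616² + 0.1111² + 0.1919² + 0.2929² = 0.002550 + 0.036826 + 0.026115 + 0.012343 + 0.036826 + 0.085790 = 0.200450
B = 1 / 0.200450 = 4.9888

4.99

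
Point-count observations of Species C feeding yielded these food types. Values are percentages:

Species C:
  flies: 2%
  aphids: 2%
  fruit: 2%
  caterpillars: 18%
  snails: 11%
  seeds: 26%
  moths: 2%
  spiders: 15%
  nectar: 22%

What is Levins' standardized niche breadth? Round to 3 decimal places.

Convert percentages to proportions (divide by 100).
Σpᵢ² = 0.02² + 0.02² + 0.02² + 0.18² + 0.11² + 0.26² + 0.02² + 0.15² + 0.22² = 0.0004 + 0.0004 + 0.0004 + 0.0324 + 0.0121 + 0.0676 + 0.0004 + 0.0225 + 0.0484 = 0.1846
B = 1 / 0.1846 = 5.41712
Bₛ = (B − 1)/(n − 1) = (5.41712 − 1)/(9 − 1) = 4.41712/8 = 0.55214

0.552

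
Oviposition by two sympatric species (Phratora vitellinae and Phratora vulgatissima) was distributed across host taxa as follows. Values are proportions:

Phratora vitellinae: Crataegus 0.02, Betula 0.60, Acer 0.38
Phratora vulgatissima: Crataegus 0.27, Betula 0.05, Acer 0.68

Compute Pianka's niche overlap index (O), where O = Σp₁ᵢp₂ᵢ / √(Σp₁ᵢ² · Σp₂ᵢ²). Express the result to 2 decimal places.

Σ p₁ᵢp₂ᵢ = 0.0054 + 0.0300 + 0.2584 = 0.2938
Σp_1ᵢ² = 0.02² + 0.60² + 0.38² = 0.0004 + 0.3600 + 0.1444 = 0.5048
Σp_2ᵢ² = 0.27² + 0.05² + 0.68² = 0.0729 + 0.0025 + 0.4624 = 0.5378
O = 0.2938 / √(0.5048 × 0.5378) = 0.2938 / 0.52104 = 0.5639

0.56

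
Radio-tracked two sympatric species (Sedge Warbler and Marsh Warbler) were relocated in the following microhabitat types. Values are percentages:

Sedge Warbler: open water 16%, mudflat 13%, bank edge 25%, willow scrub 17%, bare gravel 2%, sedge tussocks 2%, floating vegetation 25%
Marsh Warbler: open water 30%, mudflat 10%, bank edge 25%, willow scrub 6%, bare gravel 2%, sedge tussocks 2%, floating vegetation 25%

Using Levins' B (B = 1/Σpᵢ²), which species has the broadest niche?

Sedge Warbler

Convert percentages to proportions (divide by 100).
Σp_Sedgᵢ² = 0.16² + 0.13² + 0.25² + 0.17² + 0.02² + 0.02² + 0.25² = 0.0256 + 0.0169 + 0.0625 + 0.0289 + 0.0004 + 0.0004 + 0.0625 = 0.1972
B_Sedg = 1 / 0.1972 = 5.0710
Σp_Marsᵢ² = 0.30² + 0.10² + 0.25² + 0.06² + 0.02² + 0.02² + 0.25² = 0.0900 + 0.0100 + 0.0625 + 0.0036 + 0.0004 + 0.0004 + 0.0625 = 0.2294
B_Mars = 1 / 0.2294 = 4.3592
Highest B → broadest niche (most generalist): Sedge Warbler (B = 5.07).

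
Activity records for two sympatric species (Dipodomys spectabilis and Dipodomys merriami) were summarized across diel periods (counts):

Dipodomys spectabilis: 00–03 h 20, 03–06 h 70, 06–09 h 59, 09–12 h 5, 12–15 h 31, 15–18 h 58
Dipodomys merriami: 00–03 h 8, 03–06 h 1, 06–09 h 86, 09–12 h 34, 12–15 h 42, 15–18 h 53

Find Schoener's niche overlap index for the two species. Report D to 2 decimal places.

Proportions for Dipodomys spectabilis (n=243): 20/243=0.0823, 70/243=0.2881, 59/243=0.2428, 5/243=0.0206, 31/243=0.1276, 58/243=0.2387
Proportions for Dipodomys merriami (n=224): 8/224=0.0357, 1/224=0.0045, 86/224=0.3839, 34/224=0.1518, 42/224=0.1875, 53/224=0.2366
Σ|p₁ᵢ − p₂ᵢ| = 0.0466 + 0.2836 + 0.1411 + 0.1312 + 0.0599 + 0.0021 = 0.6645
D = 1 − ½ × 0.6645 = 1 − 0.33225 = 0.66775

0.67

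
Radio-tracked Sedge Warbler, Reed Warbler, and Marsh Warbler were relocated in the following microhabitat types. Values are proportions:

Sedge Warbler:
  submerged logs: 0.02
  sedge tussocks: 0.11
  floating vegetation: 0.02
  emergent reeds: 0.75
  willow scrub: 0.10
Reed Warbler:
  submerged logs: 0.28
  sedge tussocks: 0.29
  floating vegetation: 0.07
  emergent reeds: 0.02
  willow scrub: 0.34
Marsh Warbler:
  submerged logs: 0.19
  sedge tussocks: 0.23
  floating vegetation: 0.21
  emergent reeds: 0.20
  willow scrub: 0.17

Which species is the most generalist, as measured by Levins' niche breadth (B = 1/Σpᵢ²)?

Marsh Warbler

Σp_Sedgᵢ² = 0.02² + 0.11² + 0.02² + 0.75² + 0.10² = 0.0004 + 0.0121 + 0.0004 + 0.5625 + 0.0100 = 0.5854
B_Sedg = 1 / 0.5854 = 1.7082
Σp_Reedᵢ² = 0.28² + 0.29² + 0.07² + 0.02² + 0.34² = 0.0784 + 0.0841 + 0.0049 + 0.0004 + 0.1156 = 0.2834
B_Reed = 1 / 0.2834 = 3.5286
Σp_Marsᵢ² = 0.19² + 0.23² + 0.21² + 0.20² + 0.17² = 0.0361 + 0.0529 + 0.0441 + 0.0400 + 0.0289 = 0.2020
B_Mars = 1 / 0.2020 = 4.9505
Highest B → broadest niche (most generalist): Marsh Warbler (B = 4.95).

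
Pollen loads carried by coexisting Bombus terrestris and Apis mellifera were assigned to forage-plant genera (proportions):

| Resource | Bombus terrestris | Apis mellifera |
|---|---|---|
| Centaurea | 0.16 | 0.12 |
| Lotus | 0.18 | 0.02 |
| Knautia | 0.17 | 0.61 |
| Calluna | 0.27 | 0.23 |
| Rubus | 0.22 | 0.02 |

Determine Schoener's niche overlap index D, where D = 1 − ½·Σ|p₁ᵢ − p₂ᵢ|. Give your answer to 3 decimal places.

0.560

Σ|p₁ᵢ − p₂ᵢ| = 0.04 + 0.16 + 0.44 + 0.04 + 0.20 = 0.88
D = 1 − ½ × 0.88 = 1 − 0.440 = 0.56000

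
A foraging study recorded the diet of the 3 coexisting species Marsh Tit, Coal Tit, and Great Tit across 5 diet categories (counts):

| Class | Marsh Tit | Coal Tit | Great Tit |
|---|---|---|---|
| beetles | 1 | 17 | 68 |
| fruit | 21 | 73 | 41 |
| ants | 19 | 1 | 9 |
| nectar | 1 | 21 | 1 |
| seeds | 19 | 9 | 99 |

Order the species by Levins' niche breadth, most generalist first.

Proportions for Marsh Tit (n=61): 1/61=0.0164, 21/61=0.3443, 19/61=0.3115, 1/61=0.0164, 19/61=0.3115
Proportions for Coal Tit (n=121): 17/121=0.1405, 73/121=0.6033, 1/121=0.0083, 21/121=0.1736, 9/121=0.0744
Proportions for Great Tit (n=218): 68/218=0.3119, 41/218=0.1881, 9/218=0.0413, 1/218=0.0046, 99/218=0.4541
Σp_Marsᵢ² = 0.0164² + 0.3443² + 0.3115² + 0.0164² + 0.3115² = 0.000269 + 0.118542 + 0.097032 + 0.000269 + 0.097032 = 0.313144
B_Mars = 1 / 0.313144 = 3.1934
Σp_Coalᵢ² = 0.1405² + 0.6033² + 0.0083² + 0.1736² + 0.0744² = 0.019740 + 0.363971 + 0.000069 + 0.030137 + 0.005535 = 0.419452
B_Coal = 1 / 0.419452 = 2.3841
Σp_Greaᵢ² = 0.3119² + 0.1881² + 0.0413² + 0.0046² + 0.4541² = 0.097282 + 0.035382 + 0.001706 + 0.000021 + 0.206207 = 0.340598
B_Grea = 1 / 0.340598 = 2.9360
Ranking by B (broadest → narrowest): Marsh Tit (3.19) > Great Tit (2.94) > Coal Tit (2.38)

Marsh Tit > Great Tit > Coal Tit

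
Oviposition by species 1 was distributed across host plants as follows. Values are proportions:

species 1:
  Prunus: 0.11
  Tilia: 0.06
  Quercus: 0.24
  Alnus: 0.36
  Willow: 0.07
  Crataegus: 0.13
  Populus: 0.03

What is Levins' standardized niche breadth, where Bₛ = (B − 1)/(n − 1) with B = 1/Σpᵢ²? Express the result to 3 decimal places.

Σpᵢ² = 0.11² + 0.06² + 0.24² + 0.36² + 0.07² + 0.13² + 0.03² = 0.0121 + 0.0036 + 0.0576 + 0.1296 + 0.0049 + 0.0169 + 0.0009 = 0.2256
B = 1 / 0.2256 = 4.43262
Bₛ = (B − 1)/(n − 1) = (4.43262 − 1)/(7 − 1) = 3.43262/6 = 0.57210

0.572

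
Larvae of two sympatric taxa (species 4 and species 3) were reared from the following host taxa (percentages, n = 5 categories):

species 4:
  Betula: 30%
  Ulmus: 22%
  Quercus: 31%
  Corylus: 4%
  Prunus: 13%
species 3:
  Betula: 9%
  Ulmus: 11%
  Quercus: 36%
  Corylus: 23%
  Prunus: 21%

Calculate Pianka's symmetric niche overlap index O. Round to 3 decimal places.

0.798

Convert percentages to proportions (divide by 100).
Σ p₁ᵢp₂ᵢ = 0.0270 + 0.0242 + 0.1116 + 0.0092 + 0.0273 = 0.1993
Σp_1ᵢ² = 0.30² + 0.22² + 0.31² + 0.04² + 0.13² = 0.0900 + 0.0484 + 0.0961 + 0.0016 + 0.0169 = 0.2530
Σp_2ᵢ² = 0.09² + 0.11² + 0.36² + 0.23² + 0.21² = 0.0081 + 0.0121 + 0.1296 + 0.0529 + 0.0441 = 0.2468
O = 0.1993 / √(0.2530 × 0.2468) = 0.1993 / 0.249881 = 0.79758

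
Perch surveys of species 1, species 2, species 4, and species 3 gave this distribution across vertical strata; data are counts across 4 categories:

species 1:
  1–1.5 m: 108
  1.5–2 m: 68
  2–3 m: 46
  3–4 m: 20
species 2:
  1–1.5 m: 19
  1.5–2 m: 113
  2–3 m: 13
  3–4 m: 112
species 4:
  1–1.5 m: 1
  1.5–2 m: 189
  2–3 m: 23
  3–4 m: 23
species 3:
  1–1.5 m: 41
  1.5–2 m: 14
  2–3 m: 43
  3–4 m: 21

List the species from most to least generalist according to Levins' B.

species 3 > species 1 > species 2 > species 4

Proportions for species 1 (n=242): 108/242=0.4463, 68/242=0.2810, 46/242=0.1901, 20/242=0.0826
Proportions for species 2 (n=257): 19/257=0.0739, 113/257=0.4397, 13/257=0.0506, 112/257=0.4358
Proportions for species 4 (n=236): 1/236=0.0042, 189/236=0.8008, 23/236=0.0975, 23/236=0.0975
Proportions for species 3 (n=119): 41/119=0.3445, 14/119=0.1176, 43/119=0.3613, 21/119=0.1765
Σp_1ᵢ² = 0.4463² + 0.2810² + 0.1901² + 0.0826² = 0.199184 + 0.078961 + 0.036138 + 0.006823 = 0.321106
B_1 = 1 / 0.321106 = 3.1142
Σp_2ᵢ² = 0.0739² + 0.4397² + 0.0506² + 0.4358² = 0.005461 + 0.193336 + 0.002560 + 0.189922 = 0.391279
B_2 = 1 / 0.391279 = 2.5557
Σp_4ᵢ² = 0.0042² + 0.8008² + 0.0975² + 0.0975² = 0.000018 + 0.641281 + 0.009506 + 0.009506 = 0.660311
B_4 = 1 / 0.660311 = 1.5144
Σp_3ᵢ² = 0.3445² + 0.1176² + 0.3613² + 0.1765² = 0.118680 + 0.013830 + 0.130538 + 0.031152 = 0.294200
B_3 = 1 / 0.294200 = 3.3990
Ranking by B (broadest → narrowest): species 3 (3.40) > species 1 (3.11) > species 2 (2.56) > species 4 (1.51)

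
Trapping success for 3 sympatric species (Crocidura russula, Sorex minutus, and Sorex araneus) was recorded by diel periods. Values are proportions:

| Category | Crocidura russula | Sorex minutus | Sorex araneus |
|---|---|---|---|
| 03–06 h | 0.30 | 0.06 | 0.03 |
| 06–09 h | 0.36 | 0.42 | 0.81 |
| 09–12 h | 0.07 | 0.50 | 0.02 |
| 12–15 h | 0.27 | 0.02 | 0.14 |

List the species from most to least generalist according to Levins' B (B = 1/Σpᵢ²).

Σp_russᵢ² = 0.30² + 0.36² + 0.07² + 0.27² = 0.0900 + 0.1296 + 0.0049 + 0.0729 = 0.2974
B_russ = 1 / 0.2974 = 3.3625
Σp_minuᵢ² = 0.06² + 0.42² + 0.50² + 0.02² = 0.0036 + 0.1764 + 0.2500 + 0.0004 = 0.4304
B_minu = 1 / 0.4304 = 2.3234
Σp_aranᵢ² = 0.03² + 0.81² + 0.02² + 0.14² = 0.0009 + 0.6561 + 0.0004 + 0.0196 = 0.6770
B_aran = 1 / 0.6770 = 1.4771
Ranking by B (broadest → narrowest): Crocidura russula (3.36) > Sorex minutus (2.32) > Sorex araneus (1.48)

Crocidura russula > Sorex minutus > Sorex araneus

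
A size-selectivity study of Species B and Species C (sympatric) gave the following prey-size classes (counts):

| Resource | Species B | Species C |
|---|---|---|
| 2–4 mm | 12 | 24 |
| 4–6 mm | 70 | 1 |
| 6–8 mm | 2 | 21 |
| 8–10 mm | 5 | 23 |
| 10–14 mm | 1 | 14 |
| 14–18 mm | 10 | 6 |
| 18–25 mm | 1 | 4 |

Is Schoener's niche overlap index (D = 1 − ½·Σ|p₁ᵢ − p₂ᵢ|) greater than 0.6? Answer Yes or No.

No

Proportions for Species B (n=101): 12/101=0.1188, 70/101=0.6931, 2/101=0.0198, 5/101=0.0495, 1/101=0.0099, 10/101=0.0990, 1/101=0.0099
Proportions for Species C (n=93): 24/93=0.2581, 1/93=0.0108, 21/93=0.2258, 23/93=0.2473, 14/93=0.1505, 6/93=0.0645, 4/93=0.0430
Σ|p₁ᵢ − p₂ᵢ| = 0.1393 + 0.6823 + 0.2060 + 0.1978 + 0.1406 + 0.0345 + 0.0331 = 1.4336
D = 1 − ½ × 1.4336 = 1 − 0.71680 = 0.28320
D = 0.28320 < 0.6 → No.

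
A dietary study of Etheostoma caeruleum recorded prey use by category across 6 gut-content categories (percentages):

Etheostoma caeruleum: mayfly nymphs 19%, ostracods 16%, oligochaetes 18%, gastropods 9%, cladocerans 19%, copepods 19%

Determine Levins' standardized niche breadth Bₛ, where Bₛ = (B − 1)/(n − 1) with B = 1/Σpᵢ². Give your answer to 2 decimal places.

Convert percentages to proportions (divide by 100).
Σpᵢ² = 0.19² + 0.16² + 0.18² + 0.09² + 0.19² + 0.19² = 0.0361 + 0.0256 + 0.0324 + 0.0081 + 0.0361 + 0.0361 = 0.1744
B = 1 / 0.1744 = 5.7339
Bₛ = (B − 1)/(n − 1) = (5.7339 − 1)/(6 − 1) = 4.7339/5 = 0.9468

0.95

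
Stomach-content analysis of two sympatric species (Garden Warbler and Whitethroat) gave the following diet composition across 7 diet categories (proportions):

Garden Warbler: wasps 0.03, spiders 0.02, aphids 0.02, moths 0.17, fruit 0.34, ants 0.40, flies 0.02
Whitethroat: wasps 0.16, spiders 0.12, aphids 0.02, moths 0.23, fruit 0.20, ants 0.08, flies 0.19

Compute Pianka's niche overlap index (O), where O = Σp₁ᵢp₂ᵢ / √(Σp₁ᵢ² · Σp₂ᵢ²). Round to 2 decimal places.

0.65

Σ p₁ᵢp₂ᵢ = 0.0048 + 0.0024 + 0.0004 + 0.0391 + 0.0680 + 0.0320 + 0.0038 = 0.1505
Σp_1ᵢ² = 0.03² + 0.02² + 0.02² + 0.17² + 0.34² + 0.40² + 0.02² = 0.0009 + 0.0004 + 0.0004 + 0.0289 + 0.1156 + 0.1600 + 0.0004 = 0.3066
Σp_2ᵢ² = 0.16² + 0.12² + 0.02² + 0.23² + 0.20² + 0.08² + 0.19² = 0.0256 + 0.0144 + 0.0004 + 0.0529 + 0.0400 + 0.0064 + 0.0361 = 0.1758
O = 0.1505 / √(0.3066 × 0.1758) = 0.1505 / 0.23216 = 0.6483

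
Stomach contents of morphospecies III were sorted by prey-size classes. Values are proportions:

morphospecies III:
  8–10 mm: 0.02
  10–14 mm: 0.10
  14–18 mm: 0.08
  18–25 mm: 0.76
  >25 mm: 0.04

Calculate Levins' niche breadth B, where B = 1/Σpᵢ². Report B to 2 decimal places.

1.68

Σpᵢ² = 0.02² + 0.10² + 0.08² + 0.76² + 0.04² = 0.0004 + 0.0100 + 0.0064 + 0.5776 + 0.0016 = 0.5960
B = 1 / 0.5960 = 1.6779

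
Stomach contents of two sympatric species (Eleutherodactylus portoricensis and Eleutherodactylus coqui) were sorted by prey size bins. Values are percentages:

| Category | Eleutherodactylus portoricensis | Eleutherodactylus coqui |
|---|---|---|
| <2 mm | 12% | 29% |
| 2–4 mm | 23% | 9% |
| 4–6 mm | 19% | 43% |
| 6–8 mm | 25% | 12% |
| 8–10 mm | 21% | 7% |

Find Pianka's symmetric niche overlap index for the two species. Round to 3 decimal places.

Convert percentages to proportions (divide by 100).
Σ p₁ᵢp₂ᵢ = 0.0348 + 0.0207 + 0.0817 + 0.0300 + 0.0147 = 0.1819
Σp_1ᵢ² = 0.12² + 0.23² + 0.19² + 0.25² + 0.21² = 0.0144 + 0.0529 + 0.0361 + 0.0625 + 0.0441 = 0.2100
Σp_2ᵢ² = 0.29² + 0.09² + 0.43² + 0.12² + 0.07² = 0.0841 + 0.0081 + 0.1849 + 0.0144 + 0.0049 = 0.2964
O = 0.1819 / √(0.2100 × 0.2964) = 0.1819 / 0.249487 = 0.72910

0.729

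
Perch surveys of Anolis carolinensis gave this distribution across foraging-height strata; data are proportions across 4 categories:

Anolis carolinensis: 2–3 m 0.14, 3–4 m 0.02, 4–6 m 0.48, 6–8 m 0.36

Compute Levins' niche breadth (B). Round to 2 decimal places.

Σpᵢ² = 0.14² + 0.02² + 0.48² + 0.36² = 0.0196 + 0.0004 + 0.2304 + 0.1296 = 0.3800
B = 1 / 0.3800 = 2.6316

2.63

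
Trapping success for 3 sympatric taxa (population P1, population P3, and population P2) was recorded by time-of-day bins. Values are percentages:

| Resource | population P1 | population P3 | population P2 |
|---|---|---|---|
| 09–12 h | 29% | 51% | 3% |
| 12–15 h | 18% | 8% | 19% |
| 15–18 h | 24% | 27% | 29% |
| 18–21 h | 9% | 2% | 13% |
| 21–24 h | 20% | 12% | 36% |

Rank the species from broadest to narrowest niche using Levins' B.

Convert percentages to proportions (divide by 100).
Σp_P1ᵢ² = 0.29² + 0.18² + 0.24² + 0.09² + 0.20² = 0.0841 + 0.0324 + 0.0576 + 0.0081 + 0.0400 = 0.2222
B_P1 = 1 / 0.2222 = 4.5005
Σp_P3ᵢ² = 0.51² + 0.08² + 0.27² + 0.02² + 0.12² = 0.2601 + 0.0064 + 0.0729 + 0.0004 + 0.0144 = 0.3542
B_P3 = 1 / 0.3542 = 2.8233
Σp_P2ᵢ² = 0.03² + 0.19² + 0.29² + 0.13² + 0.36² = 0.0009 + 0.0361 + 0.0841 + 0.0169 + 0.1296 = 0.2676
B_P2 = 1 / 0.2676 = 3.7369
Ranking by B (broadest → narrowest): population P1 (4.50) > population P2 (3.74) > population P3 (2.82)

population P1 > population P2 > population P3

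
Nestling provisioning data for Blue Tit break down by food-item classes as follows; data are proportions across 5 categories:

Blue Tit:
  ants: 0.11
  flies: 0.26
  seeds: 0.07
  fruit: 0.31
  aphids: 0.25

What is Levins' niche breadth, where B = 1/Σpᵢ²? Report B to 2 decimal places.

4.11

Σpᵢ² = 0.11² + 0.26² + 0.07² + 0.31² + 0.25² = 0.0121 + 0.0676 + 0.0049 + 0.0961 + 0.0625 = 0.2432
B = 1 / 0.2432 = 4.1118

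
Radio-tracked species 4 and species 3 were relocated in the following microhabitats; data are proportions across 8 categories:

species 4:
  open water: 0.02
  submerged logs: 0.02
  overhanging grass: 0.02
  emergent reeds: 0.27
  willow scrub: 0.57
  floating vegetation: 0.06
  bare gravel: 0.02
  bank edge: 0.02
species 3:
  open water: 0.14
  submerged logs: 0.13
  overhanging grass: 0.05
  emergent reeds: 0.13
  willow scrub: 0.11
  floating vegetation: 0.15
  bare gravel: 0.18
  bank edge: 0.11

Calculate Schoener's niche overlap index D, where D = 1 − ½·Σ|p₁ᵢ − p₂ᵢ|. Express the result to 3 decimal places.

Σ|p₁ᵢ − p₂ᵢ| = 0.12 + 0.11 + 0.03 + 0.14 + 0.46 + 0.09 + 0.16 + 0.09 = 1.20
D = 1 − ½ × 1.20 = 1 − 0.600 = 0.40000

0.400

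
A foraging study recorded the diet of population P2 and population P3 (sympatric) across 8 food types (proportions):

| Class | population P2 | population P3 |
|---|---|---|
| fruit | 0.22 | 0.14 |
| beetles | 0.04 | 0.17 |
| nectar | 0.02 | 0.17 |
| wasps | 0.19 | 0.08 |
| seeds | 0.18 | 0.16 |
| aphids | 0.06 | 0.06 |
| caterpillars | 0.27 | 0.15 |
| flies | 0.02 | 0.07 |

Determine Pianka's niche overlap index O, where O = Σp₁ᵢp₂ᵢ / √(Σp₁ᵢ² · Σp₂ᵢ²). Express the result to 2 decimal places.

Σ p₁ᵢp₂ᵢ = 0.0308 + 0.0068 + 0.0034 + 0.0152 + 0.0288 + 0.0036 + 0.0405 + 0.0014 = 0.1305
Σp_1ᵢ² = 0.22² + 0.04² + 0.02² + 0.19² + 0.18² + 0.06² + 0.27² + 0.02² = 0.0484 + 0.0016 + 0.0004 + 0.0361 + 0.0324 + 0.0036 + 0.0729 + 0.0004 = 0.1958
Σp_2ᵢ² = 0.14² + 0.17² + 0.17² + 0.08² + 0.16² + 0.06² + 0.15² + 0.07² = 0.0196 + 0.0289 + 0.0289 + 0.0064 + 0.0256 + 0.0036 + 0.0225 + 0.0049 = 0.1404
O = 0.1305 / √(0.1958 × 0.1404) = 0.1305 / 0.16580 = 0.7871

0.79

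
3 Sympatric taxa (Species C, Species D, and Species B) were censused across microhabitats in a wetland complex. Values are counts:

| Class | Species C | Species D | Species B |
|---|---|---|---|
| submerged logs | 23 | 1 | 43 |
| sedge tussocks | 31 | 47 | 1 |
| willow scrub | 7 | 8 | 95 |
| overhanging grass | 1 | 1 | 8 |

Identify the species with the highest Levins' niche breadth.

Proportions for Species C (n=62): 23/62=0.3710, 31/62=0.5000, 7/62=0.1129, 1/62=0.0161
Proportions for Species D (n=57): 1/57=0.0175, 47/57=0.8246, 8/57=0.1404, 1/57=0.0175
Proportions for Species B (n=147): 43/147=0.2925, 1/147=0.0068, 95/147=0.6463, 8/147=0.0544
Σp_Cᵢ² = 0.3710² + 0.5000² + 0.1129² + 0.0161² = 0.137641 + 0.250000 + 0.012746 + 0.000259 = 0.400646
B_C = 1 / 0.400646 = 2.4960
Σp_Dᵢ² = 0.0175² + 0.8246² + 0.1404² + 0.0175² = 0.000306 + 0.679965 + 0.019712 + 0.000306 = 0.700289
B_D = 1 / 0.700289 = 1.4280
Σp_Bᵢ² = 0.2925² + 0.0068² + 0.6463² + 0.0544² = 0.085556 + 0.000046 + 0.417704 + 0.002959 = 0.506265
B_B = 1 / 0.506265 = 1.9753
Highest B → broadest niche (most generalist): Species C (B = 2.50).

Species C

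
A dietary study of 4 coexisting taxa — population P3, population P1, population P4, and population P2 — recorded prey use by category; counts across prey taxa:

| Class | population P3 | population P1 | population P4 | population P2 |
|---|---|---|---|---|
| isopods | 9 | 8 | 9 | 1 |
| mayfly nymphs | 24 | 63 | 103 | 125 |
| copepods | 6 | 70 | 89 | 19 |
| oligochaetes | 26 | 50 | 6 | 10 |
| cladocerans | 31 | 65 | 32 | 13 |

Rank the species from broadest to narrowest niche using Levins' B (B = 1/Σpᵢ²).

Proportions for population P3 (n=96): 9/96=0.0938, 24/96=0.2500, 6/96=0.0625, 26/96=0.2708, 31/96=0.3229
Proportions for population P1 (n=256): 8/256=0.0313, 63/256=0.2461, 70/256=0.2734, 50/256=0.1953, 65/256=0.2539
Proportions for population P4 (n=239): 9/239=0.0377, 103/239=0.4310, 89/239=0.3724, 6/239=0.0251, 32/239=0.1339
Proportions for population P2 (n=168): 1/168=0.0060, 125/168=0.7440, 19/168=0.1131, 10/168=0.0595, 13/168=0.0774
Σp_P3ᵢ² = 0.0938² + 0.2500² + 0.0625² + 0.2708² + 0.3229² = 0.008798 + 0.062500 + 0.003906 + 0.073333 + 0.104264 = 0.252801
B_P3 = 1 / 0.252801 = 3.9557
Σp_P1ᵢ² = 0.0313² + 0.2461² + 0.2734² + 0.1953² + 0.2539² = 0.000980 + 0.060565 + 0.074748 + 0.038142 + 0.064465 = 0.238900
B_P1 = 1 / 0.238900 = 4.1859
Σp_P4ᵢ² = 0.0377² + 0.4310² + 0.3724² + 0.0251² + 0.1339² = 0.001421 + 0.185761 + 0.138682 + 0.000630 + 0.017929 = 0.344423
B_P4 = 1 / 0.344423 = 2.9034
Σp_P2ᵢ² = 0.0060² + 0.7440² + 0.1131² + 0.0595² + 0.0774² = 0.000036 + 0.553536 + 0.012792 + 0.003540 + 0.005991 = 0.575895
B_P2 = 1 / 0.575895 = 1.7364
Ranking by B (broadest → narrowest): population P1 (4.19) > population P3 (3.96) > population P4 (2.90) > population P2 (1.74)

population P1 > population P3 > population P4 > population P2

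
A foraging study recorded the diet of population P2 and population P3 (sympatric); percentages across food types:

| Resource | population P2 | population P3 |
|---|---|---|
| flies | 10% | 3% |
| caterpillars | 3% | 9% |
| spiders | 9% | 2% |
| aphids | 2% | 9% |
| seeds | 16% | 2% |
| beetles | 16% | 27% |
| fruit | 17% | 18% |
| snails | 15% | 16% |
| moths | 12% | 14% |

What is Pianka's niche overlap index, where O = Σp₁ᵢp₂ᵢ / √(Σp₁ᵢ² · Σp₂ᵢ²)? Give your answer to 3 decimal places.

0.839

Convert percentages to proportions (divide by 100).
Σ p₁ᵢp₂ᵢ = 0.0030 + 0.0027 + 0.0018 + 0.0018 + 0.0032 + 0.0432 + 0.0306 + 0.0240 + 0.0168 = 0.1271
Σp_1ᵢ² = 0.10² + 0.03² + 0.09² + 0.02² + 0.16² + 0.16² + 0.17² + 0.15² + 0.12² = 0.0100 + 0.0009 + 0.0081 + 0.0004 + 0.0256 + 0.0256 + 0.0289 + 0.0225 + 0.0144 = 0.1364
Σp_2ᵢ² = 0.03² + 0.09² + 0.02² + 0.09² + 0.02² + 0.27² + 0.18² + 0.16² + 0.14² = 0.0009 + 0.0081 + 0.0004 + 0.0081 + 0.0004 + 0.0729 + 0.0324 + 0.0256 + 0.0196 = 0.1684
O = 0.1271 / √(0.1364 × 0.1684) = 0.1271 / 0.151558 = 0.83862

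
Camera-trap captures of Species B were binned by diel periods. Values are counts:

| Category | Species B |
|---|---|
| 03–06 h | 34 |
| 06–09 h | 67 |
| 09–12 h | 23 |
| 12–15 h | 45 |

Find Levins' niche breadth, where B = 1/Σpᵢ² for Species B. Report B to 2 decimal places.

Proportions for Species B (n=169): 34/169=0.2012, 67/169=0.3964, 23/169=0.1361, 45/169=0.2663
Σpᵢ² = 0.2012² + 0.3964² + 0.1361² + 0.2663² = 0.040481 + 0.157133 + 0.018523 + 0.070916 = 0.287053
B = 1 / 0.287053 = 3.4837

3.48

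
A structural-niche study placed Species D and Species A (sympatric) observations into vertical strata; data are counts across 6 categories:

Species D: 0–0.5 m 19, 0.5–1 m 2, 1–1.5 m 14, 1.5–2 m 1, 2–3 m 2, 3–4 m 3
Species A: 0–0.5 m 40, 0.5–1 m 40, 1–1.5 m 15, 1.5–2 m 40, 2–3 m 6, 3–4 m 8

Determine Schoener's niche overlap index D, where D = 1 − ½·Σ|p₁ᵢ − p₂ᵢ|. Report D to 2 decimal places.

Proportions for Species D (n=41): 19/41=0.4634, 2/41=0.0488, 14/41=0.3415, 1/41=0.0244, 2/41=0.0488, 3/41=0.0732
Proportions for Species A (n=149): 40/149=0.2685, 40/149=0.2685, 15/149=0.1007, 40/149=0.2685, 6/149=0.0403, 8/149=0.0537
Σ|p₁ᵢ − p₂ᵢ| = 0.1949 + 0.2197 + 0.2408 + 0.2441 + 0.0085 + 0.0195 = 0.9275
D = 1 − ½ × 0.9275 = 1 − 0.46375 = 0.53625

0.54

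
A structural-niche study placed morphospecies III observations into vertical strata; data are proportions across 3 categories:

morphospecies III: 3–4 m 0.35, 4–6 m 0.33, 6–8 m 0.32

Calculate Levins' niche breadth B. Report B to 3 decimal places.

Σpᵢ² = 0.35² + 0.33² + 0.32² = 0.1225 + 0.1089 + 0.1024 = 0.3338
B = 1 / 0.3338 = 2.99581

2.996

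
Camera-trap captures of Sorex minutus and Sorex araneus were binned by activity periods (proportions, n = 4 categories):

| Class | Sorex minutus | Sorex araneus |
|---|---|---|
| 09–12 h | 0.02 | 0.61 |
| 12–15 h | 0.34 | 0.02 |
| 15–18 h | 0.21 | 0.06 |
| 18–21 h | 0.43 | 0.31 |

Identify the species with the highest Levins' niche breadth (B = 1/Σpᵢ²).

Σp_minuᵢ² = 0.02² + 0.34² + 0.21² + 0.43² = 0.0004 + 0.1156 + 0.0441 + 0.1849 = 0.3450
B_minu = 1 / 0.3450 = 2.8986
Σp_aranᵢ² = 0.61² + 0.02² + 0.06² + 0.31² = 0.3721 + 0.0004 + 0.0036 + 0.0961 = 0.4722
B_aran = 1 / 0.4722 = 2.1177
Highest B → broadest niche (most generalist): Sorex minutus (B = 2.90).

Sorex minutus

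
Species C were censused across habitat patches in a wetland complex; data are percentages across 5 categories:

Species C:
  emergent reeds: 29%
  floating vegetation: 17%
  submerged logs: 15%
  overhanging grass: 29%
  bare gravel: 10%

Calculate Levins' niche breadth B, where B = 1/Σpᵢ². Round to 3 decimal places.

4.355

Convert percentages to proportions (divide by 100).
Σpᵢ² = 0.29² + 0.17² + 0.15² + 0.29² + 0.10² = 0.0841 + 0.0289 + 0.0225 + 0.0841 + 0.0100 = 0.2296
B = 1 / 0.2296 = 4.35540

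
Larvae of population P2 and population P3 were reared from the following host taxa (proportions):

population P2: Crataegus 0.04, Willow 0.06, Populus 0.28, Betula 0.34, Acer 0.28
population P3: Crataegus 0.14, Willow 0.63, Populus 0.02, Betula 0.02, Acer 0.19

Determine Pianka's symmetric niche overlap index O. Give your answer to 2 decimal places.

Σ p₁ᵢp₂ᵢ = 0.0056 + 0.0378 + 0.0056 + 0.0068 + 0.0532 = 0.1090
Σp_1ᵢ² = 0.04² + 0.06² + 0.28² + 0.34² + 0.28² = 0.0016 + 0.0036 + 0.0784 + 0.1156 + 0.0784 = 0.2776
Σp_2ᵢ² = 0.14² + 0.63² + 0.02² + 0.02² + 0.19² = 0.0196 + 0.3969 + 0.0004 + 0.0004 + 0.0361 = 0.4534
O = 0.1090 / √(0.2776 × 0.4534) = 0.1090 / 0.35477 = 0.3072

0.31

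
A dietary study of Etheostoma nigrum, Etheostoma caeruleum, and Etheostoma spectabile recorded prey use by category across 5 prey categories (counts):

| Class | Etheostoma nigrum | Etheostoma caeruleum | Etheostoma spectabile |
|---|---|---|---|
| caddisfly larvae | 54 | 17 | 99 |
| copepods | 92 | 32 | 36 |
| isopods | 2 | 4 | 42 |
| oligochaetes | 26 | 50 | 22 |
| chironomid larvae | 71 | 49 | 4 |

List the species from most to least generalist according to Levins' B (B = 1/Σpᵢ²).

Etheostoma caeruleum > Etheostoma nigrum > Etheostoma spectabile

Proportions for Etheostoma nigrum (n=245): 54/245=0.2204, 92/245=0.3755, 2/245=0.0082, 26/245=0.1061, 71/245=0.2898
Proportions for Etheostoma caeruleum (n=152): 17/152=0.1118, 32/152=0.2105, 4/152=0.0263, 50/152=0.3289, 49/152=0.3224
Proportions for Etheostoma spectabile (n=203): 99/203=0.4877, 36/203=0.1773, 42/203=0.2069, 22/203=0.1084, 4/203=0.0197
Σp_nigrᵢ² = 0.2204² + 0.3755² + 0.0082² + 0.1061² + 0.2898² = 0.048576 + 0.141000 + 0.000067 + 0.011257 + 0.083984 = 0.284884
B_nigr = 1 / 0.284884 = 3.5102
Σp_caerᵢ² = 0.1118² + 0.2105² + 0.0263² + 0.3289² + 0.3224² = 0.012499 + 0.044310 + 0.000692 + 0.108175 + 0.103942 = 0.269618
B_caer = 1 / 0.269618 = 3.7090
Σp_specᵢ² = 0.4877² + 0.1773² + 0.2069² + 0.1084² + 0.0197² = 0.237851 + 0.031435 + 0.042808 + 0.011751 + 0.000388 = 0.324233
B_spec = 1 / 0.324233 = 3.0842
Ranking by B (broadest → narrowest): Etheostoma caeruleum (3.71) > Etheostoma nigrum (3.51) > Etheostoma spectabile (3.08)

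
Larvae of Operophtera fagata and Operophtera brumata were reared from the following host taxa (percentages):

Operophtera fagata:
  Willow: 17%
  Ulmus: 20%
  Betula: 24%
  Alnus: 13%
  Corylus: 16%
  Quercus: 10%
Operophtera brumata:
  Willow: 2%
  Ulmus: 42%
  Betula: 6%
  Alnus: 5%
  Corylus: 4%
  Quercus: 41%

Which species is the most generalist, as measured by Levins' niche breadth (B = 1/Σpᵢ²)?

Operophtera fagata

Convert percentages to proportions (divide by 100).
Σp_fagaᵢ² = 0.17² + 0.20² + 0.24² + 0.13² + 0.16² + 0.10² = 0.0289 + 0.0400 + 0.0576 + 0.0169 + 0.0256 + 0.0100 = 0.1790
B_faga = 1 / 0.1790 = 5.5866
Σp_brumᵢ² = 0.02² + 0.42² + 0.06² + 0.05² + 0.04² + 0.41² = 0.0004 + 0.1764 + 0.0036 + 0.0025 + 0.0016 + 0.1681 = 0.3526
B_brum = 1 / 0.3526 = 2.8361
Highest B → broadest niche (most generalist): Operophtera fagata (B = 5.59).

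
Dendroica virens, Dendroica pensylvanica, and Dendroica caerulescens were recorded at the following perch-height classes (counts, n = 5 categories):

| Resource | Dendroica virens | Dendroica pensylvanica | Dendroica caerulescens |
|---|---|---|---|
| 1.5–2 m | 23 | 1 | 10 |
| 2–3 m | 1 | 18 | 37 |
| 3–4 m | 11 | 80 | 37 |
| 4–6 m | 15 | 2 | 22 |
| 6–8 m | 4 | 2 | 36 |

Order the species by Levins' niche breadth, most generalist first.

Proportions for Dendroica virens (n=54): 23/54=0.4259, 1/54=0.0185, 11/54=0.2037, 15/54=0.2778, 4/54=0.0741
Proportions for Dendroica pensylvanica (n=103): 1/103=0.0097, 18/103=0.1748, 80/103=0.7767, 2/103=0.0194, 2/103=0.0194
Proportions for Dendroica caerulescens (n=142): 10/142=0.0704, 37/142=0.2606, 37/142=0.2606, 22/142=0.1549, 36/142=0.2535
Σp_vireᵢ² = 0.4259² + 0.0185² + 0.2037² + 0.2778² + 0.0741² = 0.181391 + 0.000342 + 0.041494 + 0.077173 + 0.005491 = 0.305891
B_vire = 1 / 0.305891 = 3.2691
Σp_pensᵢ² = 0.0097² + 0.1748² + 0.7767² + 0.0194² + 0.0194² = 0.000094 + 0.030555 + 0.603263 + 0.000376 + 0.000376 = 0.634664
B_pens = 1 / 0.634664 = 1.5756
Σp_caerᵢ² = 0.0704² + 0.2606² + 0.2606² + 0.1549² + 0.2535² = 0.004956 + 0.067912 + 0.067912 + 0.023994 + 0.064262 = 0.229036
B_caer = 1 / 0.229036 = 4.3661
Ranking by B (broadest → narrowest): Dendroica caerulescens (4.37) > Dendroica virens (3.27) > Dendroica pensylvanica (1.58)

Dendroica caerulescens > Dendroica virens > Dendroica pensylvanica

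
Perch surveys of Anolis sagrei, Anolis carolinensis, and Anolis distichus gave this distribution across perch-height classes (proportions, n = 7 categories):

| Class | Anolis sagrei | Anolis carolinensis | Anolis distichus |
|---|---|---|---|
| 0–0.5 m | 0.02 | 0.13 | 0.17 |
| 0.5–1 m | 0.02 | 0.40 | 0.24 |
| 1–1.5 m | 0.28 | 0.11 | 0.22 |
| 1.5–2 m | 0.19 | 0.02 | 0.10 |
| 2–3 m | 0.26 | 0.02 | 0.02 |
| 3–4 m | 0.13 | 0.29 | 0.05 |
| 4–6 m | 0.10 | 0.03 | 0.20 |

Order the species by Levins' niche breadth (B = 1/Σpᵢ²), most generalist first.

Σp_sagrᵢ² = 0.02² + 0.02² + 0.28² + 0.19² + 0.26² + 0.13² + 0.10² = 0.0004 + 0.0004 + 0.0784 + 0.0361 + 0.0676 + 0.0169 + 0.0100 = 0.2098
B_sagr = 1 / 0.2098 = 4.7664
Σp_caroᵢ² = 0.13² + 0.40² + 0.11² + 0.02² + 0.02² + 0.29² + 0.03² = 0.0169 + 0.1600 + 0.0121 + 0.0004 + 0.0004 + 0.0841 + 0.0009 = 0.2748
B_caro = 1 / 0.2748 = 3.6390
Σp_distᵢ² = 0.17² + 0.24² + 0.22² + 0.10² + 0.02² + 0.05² + 0.20² = 0.0289 + 0.0576 + 0.0484 + 0.0100 + 0.0004 + 0.0025 + 0.0400 = 0.1878
B_dist = 1 / 0.1878 = 5.3248
Ranking by B (broadest → narrowest): Anolis distichus (5.32) > Anolis sagrei (4.77) > Anolis carolinensis (3.64)

Anolis distichus > Anolis sagrei > Anolis carolinensis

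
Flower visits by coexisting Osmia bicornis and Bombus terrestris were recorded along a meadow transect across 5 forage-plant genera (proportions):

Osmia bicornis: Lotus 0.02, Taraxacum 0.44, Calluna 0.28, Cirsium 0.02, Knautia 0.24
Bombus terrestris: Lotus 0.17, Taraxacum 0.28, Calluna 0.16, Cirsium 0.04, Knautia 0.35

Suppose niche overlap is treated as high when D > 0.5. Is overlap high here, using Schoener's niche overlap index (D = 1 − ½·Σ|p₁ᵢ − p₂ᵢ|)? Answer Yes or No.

Yes

Σ|p₁ᵢ − p₂ᵢ| = 0.15 + 0.16 + 0.12 + 0.02 + 0.11 = 0.56
D = 1 − ½ × 0.56 = 1 − 0.280 = 0.7200
D = 0.7200 > 0.5 → Yes.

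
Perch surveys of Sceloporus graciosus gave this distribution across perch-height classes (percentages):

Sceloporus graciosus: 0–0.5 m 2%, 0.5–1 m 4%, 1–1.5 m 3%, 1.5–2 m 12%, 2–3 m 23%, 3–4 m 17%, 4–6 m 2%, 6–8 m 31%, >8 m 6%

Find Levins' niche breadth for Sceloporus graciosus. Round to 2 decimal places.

5.02

Convert percentages to proportions (divide by 100).
Σpᵢ² = 0.02² + 0.04² + 0.03² + 0.12² + 0.23² + 0.17² + 0.02² + 0.31² + 0.06² = 0.0004 + 0.0016 + 0.0009 + 0.0144 + 0.0529 + 0.0289 + 0.0004 + 0.0961 + 0.0036 = 0.1992
B = 1 / 0.1992 = 5.0201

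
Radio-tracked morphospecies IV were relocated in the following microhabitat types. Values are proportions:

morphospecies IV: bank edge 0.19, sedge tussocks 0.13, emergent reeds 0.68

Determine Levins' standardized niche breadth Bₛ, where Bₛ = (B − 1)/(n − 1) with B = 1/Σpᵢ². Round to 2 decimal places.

Σpᵢ² = 0.19² + 0.13² + 0.68² = 0.0361 + 0.0169 + 0.4624 = 0.5154
B = 1 / 0.5154 = 1.9402
Bₛ = (B − 1)/(n − 1) = (1.9402 − 1)/(3 − 1) = 0.9402/2 = 0.4701

0.47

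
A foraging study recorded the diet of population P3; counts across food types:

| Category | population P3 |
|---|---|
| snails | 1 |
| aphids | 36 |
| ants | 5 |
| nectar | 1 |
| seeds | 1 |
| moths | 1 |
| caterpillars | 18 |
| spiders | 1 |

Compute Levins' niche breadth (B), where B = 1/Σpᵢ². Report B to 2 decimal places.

2.48

Proportions for population P3 (n=64): 1/64=0.0156, 36/64=0.5625, 5/64=0.0781, 1/64=0.0156, 1/64=0.0156, 1/64=0.0156, 18/64=0.2813, 1/64=0.0156
Σpᵢ² = 0.0156² + 0.5625² + 0.0781² + 0.0156² + 0.0156² + 0.0156² + 0.2813² + 0.0156² = 0.000243 + 0.316406 + 0.006100 + 0.000243 + 0.000243 + 0.000243 + 0.079130 + 0.000243 = 0.402851
B = 1 / 0.402851 = 2.4823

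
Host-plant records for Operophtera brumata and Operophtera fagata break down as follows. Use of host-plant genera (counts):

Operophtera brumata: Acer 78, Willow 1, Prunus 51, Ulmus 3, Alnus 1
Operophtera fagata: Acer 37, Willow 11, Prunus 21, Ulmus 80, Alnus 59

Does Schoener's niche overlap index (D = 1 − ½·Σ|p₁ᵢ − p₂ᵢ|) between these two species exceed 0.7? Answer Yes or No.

No

Proportions for Operophtera brumata (n=134): 78/134=0.5821, 1/134=0.0075, 51/134=0.3806, 3/134=0.0224, 1/134=0.0075
Proportions for Operophtera fagata (n=208): 37/208=0.1779, 11/208=0.0529, 21/208=0.1010, 80/208=0.3846, 59/208=0.2837
Σ|p₁ᵢ − p₂ᵢ| = 0.4042 + 0.0454 + 0.2796 + 0.3622 + 0.2762 = 1.3676
D = 1 − ½ × 1.3676 = 1 − 0.68380 = 0.31620
D = 0.31620 < 0.7 → No.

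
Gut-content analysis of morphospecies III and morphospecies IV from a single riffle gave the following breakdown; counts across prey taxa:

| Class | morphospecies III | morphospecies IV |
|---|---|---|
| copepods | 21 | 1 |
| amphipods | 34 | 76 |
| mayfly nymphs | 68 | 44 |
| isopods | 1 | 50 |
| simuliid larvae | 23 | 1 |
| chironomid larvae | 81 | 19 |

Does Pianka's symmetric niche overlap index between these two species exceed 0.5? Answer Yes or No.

Proportions for morphospecies III (n=228): 21/228=0.0921, 34/228=0.1491, 68/228=0.2982, 1/228=0.0044, 23/228=0.1009, 81/228=0.3553
Proportions for morphospecies IV (n=191): 1/191=0.0052, 76/191=0.3979, 44/191=0.2304, 50/191=0.2618, 1/191=0.0052, 19/191=0.0995
Σ p₁ᵢp₂ᵢ = 0.000479 + 0.059327 + 0.068705 + 0.001152 + 0.000525 + 0.035352 = 0.165540
Σp_1ᵢ² = 0.0921² + 0.1491² + 0.2982² + 0.0044² + 0.1009² + 0.3553² = 0.008482 + 0.022231 + 0.088923 + 0.000019 + 0.010181 + 0.126238 = 0.256074
Σp_2ᵢ² = 0.0052² + 0.3979² + 0.2304² + 0.2618² + 0.0052² + 0.0995² = 0.000027 + 0.158324 + 0.053084 + 0.068539 + 0.000027 + 0.009900 = 0.289901
O = 0.165540 / √(0.256074 × 0.289901) = 0.165540 / 0.2724630 = 0.6076
O = 0.6076 > 0.5 → Yes.

Yes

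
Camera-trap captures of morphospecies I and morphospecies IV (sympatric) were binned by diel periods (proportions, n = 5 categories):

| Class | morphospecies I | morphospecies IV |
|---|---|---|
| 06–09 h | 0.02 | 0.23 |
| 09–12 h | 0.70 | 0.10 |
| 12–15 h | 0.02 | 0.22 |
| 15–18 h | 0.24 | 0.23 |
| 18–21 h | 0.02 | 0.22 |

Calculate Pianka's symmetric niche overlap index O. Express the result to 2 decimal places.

0.41

Σ p₁ᵢp₂ᵢ = 0.0046 + 0.0700 + 0.0044 + 0.0552 + 0.0044 = 0.1386
Σp_1ᵢ² = 0.02² + 0.70² + 0.02² + 0.24² + 0.02² = 0.0004 + 0.4900 + 0.0004 + 0.0576 + 0.0004 = 0.5488
Σp_2ᵢ² = 0.23² + 0.10² + 0.22² + 0.23² + 0.22² = 0.0529 + 0.0100 + 0.0484 + 0.0529 + 0.0484 = 0.2126
O = 0.1386 / √(0.5488 × 0.2126) = 0.1386 / 0.34158 = 0.4058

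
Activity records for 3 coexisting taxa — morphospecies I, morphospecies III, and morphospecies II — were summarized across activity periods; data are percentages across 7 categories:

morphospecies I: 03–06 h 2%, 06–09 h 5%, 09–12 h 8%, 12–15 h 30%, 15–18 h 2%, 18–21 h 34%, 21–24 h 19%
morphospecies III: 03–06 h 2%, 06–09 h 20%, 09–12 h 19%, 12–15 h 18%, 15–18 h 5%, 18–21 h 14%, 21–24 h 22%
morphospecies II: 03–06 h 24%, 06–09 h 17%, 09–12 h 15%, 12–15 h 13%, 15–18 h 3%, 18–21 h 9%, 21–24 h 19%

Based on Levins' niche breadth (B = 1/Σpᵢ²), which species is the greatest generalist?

Convert percentages to proportions (divide by 100).
Σp_Iᵢ² = 0.02² + 0.05² + 0.08² + 0.30² + 0.02² + 0.34² + 0.19² = 0.0004 + 0.0025 + 0.0064 + 0.0900 + 0.0004 + 0.1156 + 0.0361 = 0.2514
B_I = 1 / 0.2514 = 3.9777
Σp_IIIᵢ² = 0.02² + 0.20² + 0.19² + 0.18² + 0.05² + 0.14² + 0.22² = 0.0004 + 0.0400 + 0.0361 + 0.0324 + 0.0025 + 0.0196 + 0.0484 = 0.1794
B_III = 1 / 0.1794 = 5.5741
Σp_IIᵢ² = 0.24² + 0.17² + 0.15² + 0.13² + 0.03² + 0.09² + 0.19² = 0.0576 + 0.0289 + 0.0225 + 0.0169 + 0.0009 + 0.0081 + 0.0361 = 0.1710
B_II = 1 / 0.1710 = 5.8480
Highest B → broadest niche (most generalist): morphospecies II (B = 5.85).

morphospecies II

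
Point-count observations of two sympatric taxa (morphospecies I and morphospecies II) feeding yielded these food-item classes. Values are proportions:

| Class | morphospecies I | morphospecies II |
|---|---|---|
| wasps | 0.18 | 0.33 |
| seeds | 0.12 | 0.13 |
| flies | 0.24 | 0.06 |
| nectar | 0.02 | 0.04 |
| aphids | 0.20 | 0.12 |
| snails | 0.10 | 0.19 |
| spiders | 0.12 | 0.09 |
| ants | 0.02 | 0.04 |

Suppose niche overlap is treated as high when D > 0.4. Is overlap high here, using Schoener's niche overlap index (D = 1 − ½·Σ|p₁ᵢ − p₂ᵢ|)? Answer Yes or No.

Yes

Σ|p₁ᵢ − p₂ᵢ| = 0.15 + 0.01 + 0.18 + 0.02 + 0.08 + 0.09 + 0.03 + 0.02 = 0.58
D = 1 − ½ × 0.58 = 1 − 0.290 = 0.7100
D = 0.7100 > 0.4 → Yes.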